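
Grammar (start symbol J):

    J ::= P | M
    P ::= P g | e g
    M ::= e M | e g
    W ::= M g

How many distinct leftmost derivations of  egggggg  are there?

1

Parse trees for egggggg:
  [J [P [P [P [P [P [P e g] g] g] g] g] g]]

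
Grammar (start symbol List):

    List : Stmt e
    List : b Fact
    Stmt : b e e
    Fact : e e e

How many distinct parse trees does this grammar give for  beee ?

Parse trees for beee:
  [List [Stmt b e e] e]
  [List b [Fact e e e]]

2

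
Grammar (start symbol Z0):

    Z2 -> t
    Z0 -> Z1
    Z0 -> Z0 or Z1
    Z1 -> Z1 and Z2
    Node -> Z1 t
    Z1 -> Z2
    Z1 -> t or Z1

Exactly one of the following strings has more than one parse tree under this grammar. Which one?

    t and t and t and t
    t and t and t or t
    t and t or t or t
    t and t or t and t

t and t and t and t: 1 tree
t and t and t or t: 1 tree
t and t or t or t: 2 trees
t and t or t and t: 1 tree

t and t or t or t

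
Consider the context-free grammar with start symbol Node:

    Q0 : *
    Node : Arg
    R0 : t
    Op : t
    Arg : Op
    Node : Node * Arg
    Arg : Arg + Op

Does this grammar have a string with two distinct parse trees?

Unambiguous

(Q0, R0 are unreachable from Node, so their rules don't affect L(Node).) This is a standard precedence ladder (Node over Arg over Op), with each level left-recursive on its own operator ('*' at Node, '+' at Arg). That structure is LR(1), hence unambiguous.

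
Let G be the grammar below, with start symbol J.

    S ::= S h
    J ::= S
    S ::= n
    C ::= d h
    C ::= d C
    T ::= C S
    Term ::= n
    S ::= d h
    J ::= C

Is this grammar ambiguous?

Witness: d h

Derivation 1: J ⇒ S ⇒ d h
Derivation 2: J ⇒ C ⇒ d h

Two distinct leftmost derivations for the same string.

Ambiguous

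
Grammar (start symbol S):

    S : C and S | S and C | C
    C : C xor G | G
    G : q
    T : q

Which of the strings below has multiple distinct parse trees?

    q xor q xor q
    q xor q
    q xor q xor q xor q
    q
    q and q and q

q and q and q

q xor q xor q: 1 tree
q xor q: 1 tree
q xor q xor q xor q: 1 tree
q: 1 tree
q and q and q: 4 trees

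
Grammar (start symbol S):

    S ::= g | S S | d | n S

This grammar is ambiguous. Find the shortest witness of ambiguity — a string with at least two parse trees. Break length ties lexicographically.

length 1: no string has ≥2 trees
length 2: no string has ≥2 trees
length 3: d d d has 2 parse trees

Two derivations of d d d:
  S ⇒ S S ⇒ S S S ⇒ d S S ⇒ d d S ⇒ d d d
  S ⇒ S S ⇒ d S ⇒ d S S ⇒ d d S ⇒ d d d

d d d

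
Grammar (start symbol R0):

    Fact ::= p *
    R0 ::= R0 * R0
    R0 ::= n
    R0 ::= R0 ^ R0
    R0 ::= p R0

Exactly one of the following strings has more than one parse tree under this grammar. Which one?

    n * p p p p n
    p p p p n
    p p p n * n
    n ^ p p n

n * p p p p n: 1 tree
p p p p n: 1 tree
p p p n * n: 4 trees
n ^ p p n: 1 tree

p p p n * n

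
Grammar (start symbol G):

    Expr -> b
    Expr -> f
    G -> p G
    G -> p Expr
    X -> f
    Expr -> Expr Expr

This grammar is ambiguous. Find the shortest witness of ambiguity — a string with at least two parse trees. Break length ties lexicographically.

p b b b

length 2: no string has ≥2 trees
length 3: no string has ≥2 trees
length 4: p b b b has 2 parse trees

Two derivations of p b b b:
  G ⇒ p Expr ⇒ p Expr Expr ⇒ p b Expr ⇒ p b Expr Expr ⇒ p b b Expr ⇒ p b b b
  G ⇒ p Expr ⇒ p Expr Expr ⇒ p Expr Expr Expr ⇒ p b Expr Expr ⇒ p b b Expr ⇒ p b b b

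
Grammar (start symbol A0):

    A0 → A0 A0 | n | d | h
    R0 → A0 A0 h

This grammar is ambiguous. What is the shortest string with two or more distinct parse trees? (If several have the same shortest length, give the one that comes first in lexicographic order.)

length 1: no string has ≥2 trees
length 2: no string has ≥2 trees
length 3: d d d has 2 parse trees

Two derivations of d d d:
  A0 ⇒ A0 A0 ⇒ A0 A0 A0 ⇒ d A0 A0 ⇒ d d A0 ⇒ d d d
  A0 ⇒ A0 A0 ⇒ d A0 ⇒ d A0 A0 ⇒ d d A0 ⇒ d d d

d d d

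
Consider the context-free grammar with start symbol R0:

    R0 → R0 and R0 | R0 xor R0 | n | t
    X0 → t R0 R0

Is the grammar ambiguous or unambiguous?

Ambiguous

Witness: n and n and n

Derivation 1: R0 ⇒ R0 and R0 ⇒ R0 and R0 and R0 ⇒ n and R0 and R0 ⇒ n and n and R0 ⇒ n and n and n
Derivation 2: R0 ⇒ R0 and R0 ⇒ n and R0 ⇒ n and R0 and R0 ⇒ n and n and R0 ⇒ n and n and n

Two distinct leftmost derivations for the same string.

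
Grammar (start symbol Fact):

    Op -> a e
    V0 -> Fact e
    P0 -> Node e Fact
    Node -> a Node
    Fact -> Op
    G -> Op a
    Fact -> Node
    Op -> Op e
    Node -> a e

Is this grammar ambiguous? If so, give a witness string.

Witness: a e

Derivation 1: Fact ⇒ Op ⇒ a e
Derivation 2: Fact ⇒ Node ⇒ a e

Two distinct leftmost derivations for the same string.

Ambiguous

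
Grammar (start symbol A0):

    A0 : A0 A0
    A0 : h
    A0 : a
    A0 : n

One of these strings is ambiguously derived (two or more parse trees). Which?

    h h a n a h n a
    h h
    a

h h a n a h n a

h h a n a h n a: 429 trees
h h: 1 tree
a: 1 tree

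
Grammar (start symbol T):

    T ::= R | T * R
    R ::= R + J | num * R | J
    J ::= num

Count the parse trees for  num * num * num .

Parse trees for num * num * num:
  [T [R num * [R num * [R [J num]]]]]
  [T [T [R [J num]]] * [R num * [R [J num]]]]
  [T [T [R num * [R [J num]]]] * [R [J num]]]
  [T [T [T [R [J num]]] * [R [J num]]] * [R [J num]]]

4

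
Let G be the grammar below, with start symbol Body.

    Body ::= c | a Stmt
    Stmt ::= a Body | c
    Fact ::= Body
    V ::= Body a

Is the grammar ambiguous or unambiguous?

(Fact, V are unreachable from Body, so their rules don't affect L(Body).) Each reachable nonterminal has at most one production per leading terminal, and all productions are right-linear; the derivation is determined token-by-token.

Unambiguous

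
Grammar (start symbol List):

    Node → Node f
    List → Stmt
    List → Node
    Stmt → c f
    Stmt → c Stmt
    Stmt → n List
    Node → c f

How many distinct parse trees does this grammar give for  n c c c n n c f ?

2

Parse trees for n c c c n n c f:
  [List [Stmt n [List [Stmt c [Stmt c [Stmt c [Stmt n [List [Stmt n [List [Stmt c f]]]]]]]]]]]
  [List [Stmt n [List [Stmt c [Stmt c [Stmt c [Stmt n [List [Stmt n [List [Node c f]]]]]]]]]]]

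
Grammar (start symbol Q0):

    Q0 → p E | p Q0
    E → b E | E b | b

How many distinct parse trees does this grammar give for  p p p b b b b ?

Parse trees for p p p b b b b:
  [Q0 p [Q0 p [Q0 p [E b [E b [E b [E b]]]]]]]
  [Q0 p [Q0 p [Q0 p [E b [E b [E [E b] b]]]]]]
  [Q0 p [Q0 p [Q0 p [E b [E [E b [E b]] b]]]]]
  [Q0 p [Q0 p [Q0 p [E b [E [E [E b] b] b]]]]]
  [Q0 p [Q0 p [Q0 p [E [E b [E b [E b]]] b]]]]
  [Q0 p [Q0 p [Q0 p [E [E b [E [E b] b]] b]]]]
  [Q0 p [Q0 p [Q0 p [E [E [E b [E b]] b] b]]]]
  [Q0 p [Q0 p [Q0 p [E [E [E [E b] b] b] b]]]]

8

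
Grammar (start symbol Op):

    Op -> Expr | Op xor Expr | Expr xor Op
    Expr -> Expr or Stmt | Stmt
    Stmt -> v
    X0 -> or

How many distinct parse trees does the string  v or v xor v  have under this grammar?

Parse trees for v or v xor v:
  [Op [Op [Expr [Expr [Stmt v]] or [Stmt v]]] xor [Expr [Stmt v]]]
  [Op [Expr [Expr [Stmt v]] or [Stmt v]] xor [Op [Expr [Stmt v]]]]

2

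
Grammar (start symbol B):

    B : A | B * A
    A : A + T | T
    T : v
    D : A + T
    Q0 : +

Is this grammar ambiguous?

(D, Q0 are unreachable from B, so their rules don't affect L(B).) B → B * A | A  ;  A → A + T | T  — a left-associative chain with T at the bottom. Each string factors uniquely by precedence.

Unambiguous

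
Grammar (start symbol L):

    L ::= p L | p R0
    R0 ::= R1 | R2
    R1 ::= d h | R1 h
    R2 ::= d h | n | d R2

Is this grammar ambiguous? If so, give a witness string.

Ambiguous

Witness: p d h

Derivation 1: L ⇒ p R0 ⇒ p R1 ⇒ p d h
Derivation 2: L ⇒ p R0 ⇒ p R2 ⇒ p d h

Two distinct leftmost derivations for the same string.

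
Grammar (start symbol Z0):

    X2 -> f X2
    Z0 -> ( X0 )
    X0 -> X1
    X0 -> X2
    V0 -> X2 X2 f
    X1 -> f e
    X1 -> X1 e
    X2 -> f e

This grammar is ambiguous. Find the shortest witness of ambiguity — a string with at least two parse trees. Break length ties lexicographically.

( f e )

length 4: ( f e ) has 2 parse trees

Two derivations of ( f e ):
  Z0 ⇒ ( X0 ) ⇒ ( X1 ) ⇒ ( f e )
  Z0 ⇒ ( X0 ) ⇒ ( X2 ) ⇒ ( f e )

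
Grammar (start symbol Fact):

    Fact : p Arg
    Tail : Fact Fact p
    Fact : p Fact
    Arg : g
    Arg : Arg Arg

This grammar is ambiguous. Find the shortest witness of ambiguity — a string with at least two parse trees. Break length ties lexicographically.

length 2: no string has ≥2 trees
length 3: no string has ≥2 trees
length 4: p g g g has 2 parse trees

Two derivations of p g g g:
  Fact ⇒ p Arg ⇒ p Arg Arg ⇒ p g Arg ⇒ p g Arg Arg ⇒ p g g Arg ⇒ p g g g
  Fact ⇒ p Arg ⇒ p Arg Arg ⇒ p Arg Arg Arg ⇒ p g Arg Arg ⇒ p g g Arg ⇒ p g g g

p g g g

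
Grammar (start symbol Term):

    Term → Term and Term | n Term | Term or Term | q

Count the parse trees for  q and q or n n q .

2

Parse trees for q and q or n n q:
  [Term [Term q] and [Term [Term q] or [Term n [Term n [Term q]]]]]
  [Term [Term [Term q] and [Term q]] or [Term n [Term n [Term q]]]]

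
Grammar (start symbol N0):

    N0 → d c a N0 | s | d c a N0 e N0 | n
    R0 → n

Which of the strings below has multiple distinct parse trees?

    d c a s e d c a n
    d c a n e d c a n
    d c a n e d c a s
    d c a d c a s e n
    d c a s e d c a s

d c a d c a s e n

d c a s e d c a n: 1 tree
d c a n e d c a n: 1 tree
d c a n e d c a s: 1 tree
d c a d c a s e n: 2 trees
d c a s e d c a s: 1 tree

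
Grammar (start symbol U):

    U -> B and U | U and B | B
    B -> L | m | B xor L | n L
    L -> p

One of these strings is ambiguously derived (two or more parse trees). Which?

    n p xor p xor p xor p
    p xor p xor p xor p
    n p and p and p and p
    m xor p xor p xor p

n p and p and p and p

n p xor p xor p xor p: 1 tree
p xor p xor p xor p: 1 tree
n p and p and p and p: 8 trees
m xor p xor p xor p: 1 tree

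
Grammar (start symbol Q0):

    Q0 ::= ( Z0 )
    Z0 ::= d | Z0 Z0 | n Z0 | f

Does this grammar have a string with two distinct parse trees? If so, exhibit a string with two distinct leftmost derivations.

Witness: ( d d d )

Derivation 1: Q0 ⇒ ( Z0 ) ⇒ ( Z0 Z0 ) ⇒ ( d Z0 ) ⇒ ( d Z0 Z0 ) ⇒ ( d d Z0 ) ⇒ ( d d d )
Derivation 2: Q0 ⇒ ( Z0 ) ⇒ ( Z0 Z0 ) ⇒ ( Z0 Z0 Z0 ) ⇒ ( d Z0 Z0 ) ⇒ ( d d Z0 ) ⇒ ( d d d )

Two distinct leftmost derivations for the same string.

Ambiguous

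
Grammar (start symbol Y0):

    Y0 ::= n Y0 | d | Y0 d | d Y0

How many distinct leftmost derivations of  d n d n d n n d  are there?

Parse trees for d n d n d n n d:
  [Y0 d [Y0 n [Y0 d [Y0 n [Y0 d [Y0 n [Y0 n [Y0 d]]]]]]]]

1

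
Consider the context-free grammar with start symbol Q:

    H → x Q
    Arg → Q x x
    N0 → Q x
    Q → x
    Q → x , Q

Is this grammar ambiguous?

Unambiguous

Only Q is reachable from Q; ignoring the rest: Right-recursive list with a separator: after each atom, whether the separator follows determines the rule. One parse per string.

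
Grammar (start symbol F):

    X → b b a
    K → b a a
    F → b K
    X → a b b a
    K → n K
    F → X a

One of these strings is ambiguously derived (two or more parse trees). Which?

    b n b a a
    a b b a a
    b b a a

b b a a

b n b a a: 1 tree
a b b a a: 1 tree
b b a a: 2 trees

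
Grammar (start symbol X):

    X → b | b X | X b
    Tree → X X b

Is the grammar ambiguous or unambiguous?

Ambiguous

Witness: b b

Derivation 1: X ⇒ b X ⇒ b b
Derivation 2: X ⇒ X b ⇒ b b

Two distinct leftmost derivations for the same string.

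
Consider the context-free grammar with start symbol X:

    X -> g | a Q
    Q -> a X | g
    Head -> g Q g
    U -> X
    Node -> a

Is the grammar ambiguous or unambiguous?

Only X, Q are reachable from X; ignoring the rest: Restricted to the reachable nonterminals, every rule has the form A → t or A → t B, and no two rules for the same A share a first terminal. The grammar encodes a DFA — one run per string.

Unambiguous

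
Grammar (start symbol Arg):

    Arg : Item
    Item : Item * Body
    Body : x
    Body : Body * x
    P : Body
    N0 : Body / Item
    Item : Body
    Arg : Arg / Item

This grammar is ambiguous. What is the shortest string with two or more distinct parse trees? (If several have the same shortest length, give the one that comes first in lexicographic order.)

length 1: no string has ≥2 trees
length 3: x * x has 2 parse trees

Two derivations of x * x:
  Arg ⇒ Item ⇒ Item * Body ⇒ Body * Body ⇒ x * Body ⇒ x * x
  Arg ⇒ Item ⇒ Body ⇒ Body * x ⇒ x * x

x * x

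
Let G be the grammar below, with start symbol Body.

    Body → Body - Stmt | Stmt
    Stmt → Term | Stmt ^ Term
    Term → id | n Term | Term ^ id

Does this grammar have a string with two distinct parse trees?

Witness: id ^ id

Derivation 1: Body ⇒ Stmt ⇒ Term ⇒ Term ^ id ⇒ id ^ id
Derivation 2: Body ⇒ Stmt ⇒ Stmt ^ Term ⇒ Term ^ Term ⇒ id ^ Term ⇒ id ^ id

Two distinct leftmost derivations for the same string.

Ambiguous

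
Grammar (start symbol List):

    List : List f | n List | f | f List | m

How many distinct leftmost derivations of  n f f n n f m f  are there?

7

Parse trees for n f f n n f m f:
  [List [List n [List f [List f [List n [List n [List f [List m]]]]]]] f]
  [List n [List [List f [List f [List n [List n [List f [List m]]]]]] f]]
  [List n [List f [List [List f [List n [List n [List f [List m]]]]] f]]]
  [List n [List f [List f [List [List n [List n [List f [List m]]]] f]]]]
  [List n [List f [List f [List n [List [List n [List f [List m]]] f]]]]]
  [List n [List f [List f [List n [List n [List [List f [List m]] f]]]]]]
  [List n [List f [List f [List n [List n [List f [List [List m] f]]]]]]]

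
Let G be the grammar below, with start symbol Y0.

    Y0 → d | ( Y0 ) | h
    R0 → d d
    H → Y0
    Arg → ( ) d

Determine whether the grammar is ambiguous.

Only Y0 is reachable from Y0; ignoring the rest: L(Y0) is { openⁿ atom closeⁿ : n ≥ 0 }. The bracket depth fixes n, and the derivation is forced at every step.

Unambiguous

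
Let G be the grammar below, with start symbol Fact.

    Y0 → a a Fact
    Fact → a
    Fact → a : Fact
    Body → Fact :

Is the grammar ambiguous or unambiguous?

Unambiguous

(Body, Y0 are unreachable from Fact, so their rules don't affect L(Fact).) Right-recursive list with a separator: after each atom, whether the separator follows determines the rule. One parse per string.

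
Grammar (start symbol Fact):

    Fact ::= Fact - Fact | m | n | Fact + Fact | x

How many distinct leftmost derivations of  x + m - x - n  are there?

5

Parse trees for x + m - x - n:
  [Fact [Fact [Fact x] + [Fact m]] - [Fact [Fact x] - [Fact n]]]
  [Fact [Fact [Fact [Fact x] + [Fact m]] - [Fact x]] - [Fact n]]
  [Fact [Fact [Fact x] + [Fact [Fact m] - [Fact x]]] - [Fact n]]
  [Fact [Fact x] + [Fact [Fact m] - [Fact [Fact x] - [Fact n]]]]
  [Fact [Fact x] + [Fact [Fact [Fact m] - [Fact x]] - [Fact n]]]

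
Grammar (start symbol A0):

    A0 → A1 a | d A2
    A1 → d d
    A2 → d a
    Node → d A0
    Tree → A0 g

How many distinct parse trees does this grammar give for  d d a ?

2

Parse trees for d d a:
  [A0 [A1 d d] a]
  [A0 d [A2 d a]]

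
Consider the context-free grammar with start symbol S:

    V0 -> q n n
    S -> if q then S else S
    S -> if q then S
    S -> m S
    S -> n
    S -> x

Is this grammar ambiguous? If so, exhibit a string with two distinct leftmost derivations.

Witness: if q then if q then n else n

Derivation 1: S ⇒ if q then S else S ⇒ if q then if q then S else S ⇒ if q then if q then n else S ⇒ if q then if q then n else n
Derivation 2: S ⇒ if q then S ⇒ if q then if q then S else S ⇒ if q then if q then n else S ⇒ if q then if q then n else n

Two distinct leftmost derivations for the same string.

Ambiguous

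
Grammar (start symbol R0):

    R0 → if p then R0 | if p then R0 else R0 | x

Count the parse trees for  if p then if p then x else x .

2

Parse trees for if p then if p then x else x:
  [R0 if p then [R0 if p then [R0 x] else [R0 x]]]
  [R0 if p then [R0 if p then [R0 x]] else [R0 x]]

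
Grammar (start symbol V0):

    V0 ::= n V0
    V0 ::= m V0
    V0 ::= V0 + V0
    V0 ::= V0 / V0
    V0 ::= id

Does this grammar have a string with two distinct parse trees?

Witness: m id + id

Derivation 1: V0 ⇒ m V0 ⇒ m V0 + V0 ⇒ m id + V0 ⇒ m id + id
Derivation 2: V0 ⇒ V0 + V0 ⇒ m V0 + V0 ⇒ m id + V0 ⇒ m id + id

Two distinct leftmost derivations for the same string.

Ambiguous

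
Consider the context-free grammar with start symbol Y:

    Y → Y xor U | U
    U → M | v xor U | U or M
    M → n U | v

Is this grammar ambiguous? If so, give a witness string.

Witness: v xor v

Derivation 1: Y ⇒ Y xor U ⇒ U xor U ⇒ M xor U ⇒ v xor U ⇒ v xor M ⇒ v xor v
Derivation 2: Y ⇒ U ⇒ v xor U ⇒ v xor M ⇒ v xor v

Two distinct leftmost derivations for the same string.

Ambiguous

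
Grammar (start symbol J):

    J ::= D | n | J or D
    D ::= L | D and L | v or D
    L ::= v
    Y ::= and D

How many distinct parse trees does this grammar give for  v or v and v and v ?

Parse trees for v or v and v and v:
  [J [D [D [D v or [D [L v]]] and [L v]] and [L v]]]
  [J [D [D v or [D [D [L v]] and [L v]]] and [L v]]]
  [J [D v or [D [D [D [L v]] and [L v]] and [L v]]]]
  [J [J [D [L v]]] or [D [D [D [L v]] and [L v]] and [L v]]]

4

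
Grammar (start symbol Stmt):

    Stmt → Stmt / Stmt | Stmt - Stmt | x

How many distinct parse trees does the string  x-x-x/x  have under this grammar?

Parse trees for x-x-x/x:
  [Stmt [Stmt [Stmt x] - [Stmt [Stmt x] - [Stmt x]]] / [Stmt x]]
  [Stmt [Stmt [Stmt [Stmt x] - [Stmt x]] - [Stmt x]] / [Stmt x]]
  [Stmt [Stmt x] - [Stmt [Stmt [Stmt x] - [Stmt x]] / [Stmt x]]]
  [Stmt [Stmt x] - [Stmt [Stmt x] - [Stmt [Stmt x] / [Stmt x]]]]
  [Stmt [Stmt [Stmt x] - [Stmt x]] - [Stmt [Stmt x] / [Stmt x]]]

5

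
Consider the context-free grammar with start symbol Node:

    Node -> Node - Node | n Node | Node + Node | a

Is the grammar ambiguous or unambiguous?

Ambiguous

Witness: n a + a

Derivation 1: Node ⇒ n Node ⇒ n Node + Node ⇒ n a + Node ⇒ n a + a
Derivation 2: Node ⇒ Node + Node ⇒ n Node + Node ⇒ n a + Node ⇒ n a + a

Two distinct leftmost derivations for the same string.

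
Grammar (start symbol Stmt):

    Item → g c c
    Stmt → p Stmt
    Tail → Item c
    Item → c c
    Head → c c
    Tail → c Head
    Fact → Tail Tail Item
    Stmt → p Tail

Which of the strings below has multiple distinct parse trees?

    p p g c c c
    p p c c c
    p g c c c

p p g c c c: 1 tree
p p c c c: 2 trees
p g c c c: 1 tree

p p c c c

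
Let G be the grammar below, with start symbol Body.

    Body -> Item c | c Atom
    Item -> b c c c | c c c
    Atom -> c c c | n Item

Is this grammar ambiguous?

Ambiguous

Witness: c c c c

Derivation 1: Body ⇒ Item c ⇒ c c c c
Derivation 2: Body ⇒ c Atom ⇒ c c c c

Two distinct leftmost derivations for the same string.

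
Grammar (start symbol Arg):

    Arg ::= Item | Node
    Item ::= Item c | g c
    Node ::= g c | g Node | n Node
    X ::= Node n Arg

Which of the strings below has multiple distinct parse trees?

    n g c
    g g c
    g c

g c

n g c: 1 tree
g g c: 1 tree
g c: 2 trees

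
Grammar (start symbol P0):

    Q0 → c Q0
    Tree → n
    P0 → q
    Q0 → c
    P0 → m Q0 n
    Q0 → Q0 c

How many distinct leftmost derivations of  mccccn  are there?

Parse trees for mccccn:
  [P0 m [Q0 c [Q0 c [Q0 c [Q0 c]]]] n]
  [P0 m [Q0 c [Q0 c [Q0 [Q0 c] c]]] n]
  [P0 m [Q0 c [Q0 [Q0 c [Q0 c]] c]] n]
  [P0 m [Q0 c [Q0 [Q0 [Q0 c] c] c]] n]
  [P0 m [Q0 [Q0 c [Q0 c [Q0 c]]] c] n]
  [P0 m [Q0 [Q0 c [Q0 [Q0 c] c]] c] n]
  [P0 m [Q0 [Q0 [Q0 c [Q0 c]] c] c] n]
  [P0 m [Q0 [Q0 [Q0 [Q0 c] c] c] c] n]

8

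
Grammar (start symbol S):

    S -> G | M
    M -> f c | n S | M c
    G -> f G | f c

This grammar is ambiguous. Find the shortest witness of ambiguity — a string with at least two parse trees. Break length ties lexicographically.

length 2: f c has 2 parse trees

Two derivations of f c:
  S ⇒ G ⇒ f c
  S ⇒ M ⇒ f c

f c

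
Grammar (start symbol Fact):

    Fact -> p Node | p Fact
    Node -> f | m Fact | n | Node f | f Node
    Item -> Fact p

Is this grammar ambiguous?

Ambiguous

Witness: p f f

Derivation 1: Fact ⇒ p Node ⇒ p Node f ⇒ p f f
Derivation 2: Fact ⇒ p Node ⇒ p f Node ⇒ p f f

Two distinct leftmost derivations for the same string.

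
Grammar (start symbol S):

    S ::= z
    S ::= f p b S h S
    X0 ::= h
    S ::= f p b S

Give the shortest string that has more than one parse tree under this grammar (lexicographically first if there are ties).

length 1: no string has ≥2 trees
length 4: no string has ≥2 trees
length 6: no string has ≥2 trees
length 7: no string has ≥2 trees
length 9: f p b f p b z h z has 2 parse trees

Two derivations of f p b f p b z h z:
  S ⇒ f p b S h S ⇒ f p b f p b S h S ⇒ f p b f p b z h S ⇒ f p b f p b z h z
  S ⇒ f p b S ⇒ f p b f p b S h S ⇒ f p b f p b z h S ⇒ f p b f p b z h z

f p b f p b z h z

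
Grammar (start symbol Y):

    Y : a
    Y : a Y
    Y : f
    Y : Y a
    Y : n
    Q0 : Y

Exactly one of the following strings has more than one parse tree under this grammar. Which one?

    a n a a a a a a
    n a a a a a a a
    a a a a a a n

a n a a a a a a: 7 trees
n a a a a a a a: 1 tree
a a a a a a n: 1 tree

a n a a a a a a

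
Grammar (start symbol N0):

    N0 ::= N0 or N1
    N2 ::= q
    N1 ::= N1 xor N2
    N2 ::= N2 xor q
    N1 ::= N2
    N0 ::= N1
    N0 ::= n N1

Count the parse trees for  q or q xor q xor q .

Parse trees for q or q xor q xor q:
  [N0 [N0 [N1 [N2 q]]] or [N1 [N1 [N2 q]] xor [N2 [N2 q] xor q]]]
  [N0 [N0 [N1 [N2 q]]] or [N1 [N1 [N1 [N2 q]] xor [N2 q]] xor [N2 q]]]
  [N0 [N0 [N1 [N2 q]]] or [N1 [N1 [N2 [N2 q] xor q]] xor [N2 q]]]
  [N0 [N0 [N1 [N2 q]]] or [N1 [N2 [N2 [N2 q] xor q] xor q]]]

4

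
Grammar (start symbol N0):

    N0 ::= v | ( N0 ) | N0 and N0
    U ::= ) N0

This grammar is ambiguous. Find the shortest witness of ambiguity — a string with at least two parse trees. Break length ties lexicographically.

length 1: no string has ≥2 trees
length 3: no string has ≥2 trees
length 5: v and v and v has 2 parse trees

Two derivations of v and v and v:
  N0 ⇒ N0 and N0 ⇒ v and N0 ⇒ v and N0 and N0 ⇒ v and v and N0 ⇒ v and v and v
  N0 ⇒ N0 and N0 ⇒ N0 and N0 and N0 ⇒ v and N0 and N0 ⇒ v and v and N0 ⇒ v and v and v

v and v and v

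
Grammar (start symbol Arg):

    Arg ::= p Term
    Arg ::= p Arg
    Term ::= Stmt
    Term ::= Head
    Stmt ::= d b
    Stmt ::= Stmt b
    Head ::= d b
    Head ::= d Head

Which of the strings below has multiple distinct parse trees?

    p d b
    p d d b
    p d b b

p d b: 2 trees
p d d b: 1 tree
p d b b: 1 tree

p d b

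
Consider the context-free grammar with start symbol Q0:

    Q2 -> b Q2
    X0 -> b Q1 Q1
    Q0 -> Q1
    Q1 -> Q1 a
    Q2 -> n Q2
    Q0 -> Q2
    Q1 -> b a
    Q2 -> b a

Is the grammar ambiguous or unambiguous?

Witness: b a

Derivation 1: Q0 ⇒ Q1 ⇒ b a
Derivation 2: Q0 ⇒ Q2 ⇒ b a

Two distinct leftmost derivations for the same string.

Ambiguous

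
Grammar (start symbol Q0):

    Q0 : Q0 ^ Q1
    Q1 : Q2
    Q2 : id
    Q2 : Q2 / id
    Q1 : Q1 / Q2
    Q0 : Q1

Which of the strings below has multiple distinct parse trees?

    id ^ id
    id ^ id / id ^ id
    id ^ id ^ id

id ^ id / id ^ id

id ^ id: 1 tree
id ^ id / id ^ id: 2 trees
id ^ id ^ id: 1 tree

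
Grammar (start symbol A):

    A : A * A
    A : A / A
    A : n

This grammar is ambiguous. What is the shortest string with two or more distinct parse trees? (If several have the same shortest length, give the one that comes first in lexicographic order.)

n * n * n

length 1: no string has ≥2 trees
length 3: no string has ≥2 trees
length 5: n * n * n has 2 parse trees

Two derivations of n * n * n:
  A ⇒ A * A ⇒ A * A * A ⇒ n * A * A ⇒ n * n * A ⇒ n * n * n
  A ⇒ A * A ⇒ n * A ⇒ n * A * A ⇒ n * n * A ⇒ n * n * n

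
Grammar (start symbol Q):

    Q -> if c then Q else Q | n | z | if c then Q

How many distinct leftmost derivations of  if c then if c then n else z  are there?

Parse trees for if c then if c then n else z:
  [Q if c then [Q if c then [Q n]] else [Q z]]
  [Q if c then [Q if c then [Q n] else [Q z]]]

2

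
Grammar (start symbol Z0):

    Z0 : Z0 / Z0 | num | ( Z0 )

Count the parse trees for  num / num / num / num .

Parse trees for num / num / num / num:
  [Z0 [Z0 num] / [Z0 [Z0 num] / [Z0 [Z0 num] / [Z0 num]]]]
  [Z0 [Z0 num] / [Z0 [Z0 [Z0 num] / [Z0 num]] / [Z0 num]]]
  [Z0 [Z0 [Z0 num] / [Z0 num]] / [Z0 [Z0 num] / [Z0 num]]]
  [Z0 [Z0 [Z0 num] / [Z0 [Z0 num] / [Z0 num]]] / [Z0 num]]
  [Z0 [Z0 [Z0 [Z0 num] / [Z0 num]] / [Z0 num]] / [Z0 num]]

5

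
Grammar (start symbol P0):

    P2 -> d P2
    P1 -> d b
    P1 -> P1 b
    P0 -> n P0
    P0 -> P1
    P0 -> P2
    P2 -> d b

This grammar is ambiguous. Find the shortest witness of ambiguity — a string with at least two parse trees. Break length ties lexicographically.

d b

length 2: d b has 2 parse trees

Two derivations of d b:
  P0 ⇒ P1 ⇒ d b
  P0 ⇒ P2 ⇒ d b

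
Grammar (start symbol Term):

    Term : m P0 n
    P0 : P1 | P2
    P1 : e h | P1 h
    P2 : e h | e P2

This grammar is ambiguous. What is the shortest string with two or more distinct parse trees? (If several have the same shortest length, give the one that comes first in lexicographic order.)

length 4: m e h n has 2 parse trees

Two derivations of m e h n:
  Term ⇒ m P0 n ⇒ m P1 n ⇒ m e h n
  Term ⇒ m P0 n ⇒ m P2 n ⇒ m e h n

m e h n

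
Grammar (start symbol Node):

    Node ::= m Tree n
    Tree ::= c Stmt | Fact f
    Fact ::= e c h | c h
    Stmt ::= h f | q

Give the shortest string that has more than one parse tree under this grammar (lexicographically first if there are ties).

m c h f n

length 4: no string has ≥2 trees
length 5: m c h f n has 2 parse trees

Two derivations of m c h f n:
  Node ⇒ m Tree n ⇒ m c Stmt n ⇒ m c h f n
  Node ⇒ m Tree n ⇒ m Fact f n ⇒ m c h f n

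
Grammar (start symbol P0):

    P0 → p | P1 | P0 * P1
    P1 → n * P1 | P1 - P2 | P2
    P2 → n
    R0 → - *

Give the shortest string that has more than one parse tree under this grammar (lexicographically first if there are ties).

length 1: no string has ≥2 trees
length 3: n * n has 2 parse trees

Two derivations of n * n:
  P0 ⇒ P1 ⇒ n * P1 ⇒ n * P2 ⇒ n * n
  P0 ⇒ P0 * P1 ⇒ P1 * P1 ⇒ P2 * P1 ⇒ n * P1 ⇒ n * P2 ⇒ n * n

n * n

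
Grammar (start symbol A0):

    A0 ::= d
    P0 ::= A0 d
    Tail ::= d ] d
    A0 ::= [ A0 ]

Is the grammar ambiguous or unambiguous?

Only A0 is reachable from A0; ignoring the rest: L(A0) is { openⁿ atom closeⁿ : n ≥ 0 }. The bracket depth fixes n, and the derivation is forced at every step.

Unambiguous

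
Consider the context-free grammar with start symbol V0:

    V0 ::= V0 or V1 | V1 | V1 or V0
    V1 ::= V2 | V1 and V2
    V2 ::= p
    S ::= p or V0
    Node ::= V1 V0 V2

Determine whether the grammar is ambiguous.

Witness: p or p

Derivation 1: V0 ⇒ V0 or V1 ⇒ V1 or V1 ⇒ V2 or V1 ⇒ p or V1 ⇒ p or V2 ⇒ p or p
Derivation 2: V0 ⇒ V1 or V0 ⇒ V2 or V0 ⇒ p or V0 ⇒ p or V1 ⇒ p or V2 ⇒ p or p

Two distinct leftmost derivations for the same string.

Ambiguous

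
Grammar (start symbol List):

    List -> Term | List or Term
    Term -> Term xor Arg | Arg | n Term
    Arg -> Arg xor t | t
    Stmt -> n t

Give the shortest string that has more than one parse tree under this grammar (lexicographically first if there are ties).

t xor t

length 1: no string has ≥2 trees
length 2: no string has ≥2 trees
length 3: t xor t has 2 parse trees

Two derivations of t xor t:
  List ⇒ Term ⇒ Term xor Arg ⇒ Arg xor Arg ⇒ t xor Arg ⇒ t xor t
  List ⇒ Term ⇒ Arg ⇒ Arg xor t ⇒ t xor t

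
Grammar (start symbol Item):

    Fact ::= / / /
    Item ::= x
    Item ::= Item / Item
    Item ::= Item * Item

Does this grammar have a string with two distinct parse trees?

Ambiguous

Witness: x * x * x

Derivation 1: Item ⇒ Item * Item ⇒ x * Item ⇒ x * Item * Item ⇒ x * x * Item ⇒ x * x * x
Derivation 2: Item ⇒ Item * Item ⇒ Item * Item * Item ⇒ x * Item * Item ⇒ x * x * Item ⇒ x * x * x

Two distinct leftmost derivations for the same string.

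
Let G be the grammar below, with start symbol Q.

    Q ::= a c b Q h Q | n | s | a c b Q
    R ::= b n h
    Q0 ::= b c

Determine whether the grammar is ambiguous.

Ambiguous

Witness: a c b a c b n h n

Derivation 1: Q ⇒ a c b Q h Q ⇒ a c b a c b Q h Q ⇒ a c b a c b n h Q ⇒ a c b a c b n h n
Derivation 2: Q ⇒ a c b Q ⇒ a c b a c b Q h Q ⇒ a c b a c b n h Q ⇒ a c b a c b n h n

Two distinct leftmost derivations for the same string.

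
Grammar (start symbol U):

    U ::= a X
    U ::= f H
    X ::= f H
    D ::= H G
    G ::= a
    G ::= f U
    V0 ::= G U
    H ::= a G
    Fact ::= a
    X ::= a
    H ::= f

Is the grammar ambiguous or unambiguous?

Only U, X, H, G are reachable from U; ignoring the rest: Restricted to the reachable nonterminals, every rule has the form A → t or A → t B, and no two rules for the same A share a first terminal. The grammar encodes a DFA — one run per string.

Unambiguous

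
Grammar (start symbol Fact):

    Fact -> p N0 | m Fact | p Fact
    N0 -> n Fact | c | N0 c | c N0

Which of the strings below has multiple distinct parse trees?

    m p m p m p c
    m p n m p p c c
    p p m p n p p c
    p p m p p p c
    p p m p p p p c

m p n m p p c c

m p m p m p c: 1 tree
m p n m p p c c: 3 trees
p p m p n p p c: 1 tree
p p m p p p c: 1 tree
p p m p p p p c: 1 tree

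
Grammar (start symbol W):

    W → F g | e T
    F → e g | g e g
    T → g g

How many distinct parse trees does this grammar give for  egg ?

2

Parse trees for egg:
  [W [F e g] g]
  [W e [T g g]]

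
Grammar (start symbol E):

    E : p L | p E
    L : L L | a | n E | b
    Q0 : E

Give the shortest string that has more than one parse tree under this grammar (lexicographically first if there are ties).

length 2: no string has ≥2 trees
length 3: no string has ≥2 trees
length 4: p a a a has 2 parse trees

Two derivations of p a a a:
  E ⇒ p L ⇒ p L L ⇒ p L L L ⇒ p a L L ⇒ p a a L ⇒ p a a a
  E ⇒ p L ⇒ p L L ⇒ p a L ⇒ p a L L ⇒ p a a L ⇒ p a a a

p a a a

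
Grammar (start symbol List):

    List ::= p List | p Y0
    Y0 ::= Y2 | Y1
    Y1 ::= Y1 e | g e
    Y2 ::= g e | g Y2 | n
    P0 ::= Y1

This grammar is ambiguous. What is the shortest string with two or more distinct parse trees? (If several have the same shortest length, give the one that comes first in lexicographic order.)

length 2: no string has ≥2 trees
length 3: p g e has 2 parse trees

Two derivations of p g e:
  List ⇒ p Y0 ⇒ p Y2 ⇒ p g e
  List ⇒ p Y0 ⇒ p Y1 ⇒ p g e

p g e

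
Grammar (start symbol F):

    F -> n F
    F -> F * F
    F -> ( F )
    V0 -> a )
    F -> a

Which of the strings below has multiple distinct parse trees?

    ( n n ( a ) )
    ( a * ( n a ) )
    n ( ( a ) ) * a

n ( ( a ) ) * a

( n n ( a ) ): 1 tree
( a * ( n a ) ): 1 tree
n ( ( a ) ) * a: 2 trees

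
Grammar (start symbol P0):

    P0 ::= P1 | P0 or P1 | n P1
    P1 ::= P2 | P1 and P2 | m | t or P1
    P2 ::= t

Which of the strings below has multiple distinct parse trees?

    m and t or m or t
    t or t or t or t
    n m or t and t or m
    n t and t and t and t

m and t or m or t: 1 tree
t or t or t or t: 8 trees
n m or t and t or m: 1 tree
n t and t and t and t: 1 tree

t or t or t or t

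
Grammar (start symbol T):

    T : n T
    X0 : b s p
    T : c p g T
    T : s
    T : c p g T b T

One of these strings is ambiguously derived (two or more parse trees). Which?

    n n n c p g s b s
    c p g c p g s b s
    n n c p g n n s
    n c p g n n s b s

n n n c p g s b s: 1 tree
c p g c p g s b s: 2 trees
n n c p g n n s: 1 tree
n c p g n n s b s: 1 tree

c p g c p g s b s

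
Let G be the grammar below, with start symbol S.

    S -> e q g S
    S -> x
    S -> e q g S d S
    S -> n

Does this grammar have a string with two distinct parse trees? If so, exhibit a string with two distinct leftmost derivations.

Witness: e q g e q g n d n

Derivation 1: S ⇒ e q g S ⇒ e q g e q g S d S ⇒ e q g e q g n d S ⇒ e q g e q g n d n
Derivation 2: S ⇒ e q g S d S ⇒ e q g e q g S d S ⇒ e q g e q g n d S ⇒ e q g e q g n d n

Two distinct leftmost derivations for the same string.

Ambiguous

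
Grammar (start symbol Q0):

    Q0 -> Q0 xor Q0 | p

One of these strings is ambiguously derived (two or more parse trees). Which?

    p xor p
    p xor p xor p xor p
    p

p xor p xor p xor p

p xor p: 1 tree
p xor p xor p xor p: 5 trees
p: 1 tree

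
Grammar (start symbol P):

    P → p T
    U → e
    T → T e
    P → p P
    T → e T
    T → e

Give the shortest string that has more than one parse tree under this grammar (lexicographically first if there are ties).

p e e

length 2: no string has ≥2 trees
length 3: p e e has 2 parse trees

Two derivations of p e e:
  P ⇒ p T ⇒ p T e ⇒ p e e
  P ⇒ p T ⇒ p e T ⇒ p e e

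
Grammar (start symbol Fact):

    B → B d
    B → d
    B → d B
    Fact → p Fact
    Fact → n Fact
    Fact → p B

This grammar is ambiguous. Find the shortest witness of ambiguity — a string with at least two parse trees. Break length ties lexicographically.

p d d

length 2: no string has ≥2 trees
length 3: p d d has 2 parse trees

Two derivations of p d d:
  Fact ⇒ p B ⇒ p B d ⇒ p d d
  Fact ⇒ p B ⇒ p d B ⇒ p d d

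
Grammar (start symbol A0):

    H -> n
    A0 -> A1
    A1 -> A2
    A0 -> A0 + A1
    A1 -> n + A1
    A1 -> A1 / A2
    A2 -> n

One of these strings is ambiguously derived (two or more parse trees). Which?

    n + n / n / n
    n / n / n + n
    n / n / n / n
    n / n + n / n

n + n / n / n: 4 trees
n / n / n + n: 1 tree
n / n / n / n: 1 tree
n / n + n / n: 1 tree

n + n / n / n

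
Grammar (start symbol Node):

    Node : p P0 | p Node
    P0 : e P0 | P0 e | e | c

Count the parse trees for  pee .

Parse trees for pee:
  [Node p [P0 e [P0 e]]]
  [Node p [P0 [P0 e] e]]

2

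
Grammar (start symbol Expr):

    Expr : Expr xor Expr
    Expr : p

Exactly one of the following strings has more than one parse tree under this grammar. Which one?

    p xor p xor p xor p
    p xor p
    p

p xor p xor p xor p

p xor p xor p xor p: 5 trees
p xor p: 1 tree
p: 1 tree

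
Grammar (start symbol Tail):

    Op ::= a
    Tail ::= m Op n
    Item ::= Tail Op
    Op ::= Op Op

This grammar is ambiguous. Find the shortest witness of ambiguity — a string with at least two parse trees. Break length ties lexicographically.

length 3: no string has ≥2 trees
length 4: no string has ≥2 trees
length 5: m a a a n has 2 parse trees

Two derivations of m a a a n:
  Tail ⇒ m Op n ⇒ m Op Op n ⇒ m a Op n ⇒ m a Op Op n ⇒ m a a Op n ⇒ m a a a n
  Tail ⇒ m Op n ⇒ m Op Op n ⇒ m Op Op Op n ⇒ m a Op Op n ⇒ m a a Op n ⇒ m a a a n

m a a a n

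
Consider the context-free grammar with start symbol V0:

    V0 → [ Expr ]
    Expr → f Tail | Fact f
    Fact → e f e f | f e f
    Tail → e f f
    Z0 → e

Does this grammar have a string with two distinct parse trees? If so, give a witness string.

Witness: [ f e f f ]

Derivation 1: V0 ⇒ [ Expr ] ⇒ [ f Tail ] ⇒ [ f e f f ]
Derivation 2: V0 ⇒ [ Expr ] ⇒ [ Fact f ] ⇒ [ f e f f ]

Two distinct leftmost derivations for the same string.

Ambiguous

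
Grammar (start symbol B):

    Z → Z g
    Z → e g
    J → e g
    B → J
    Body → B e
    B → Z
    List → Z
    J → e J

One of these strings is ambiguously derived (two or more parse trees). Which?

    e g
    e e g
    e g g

e g

e g: 2 trees
e e g: 1 tree
e g g: 1 tree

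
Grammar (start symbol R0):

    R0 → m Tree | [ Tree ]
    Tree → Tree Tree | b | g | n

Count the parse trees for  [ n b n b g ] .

14

Parse trees for [ n b n b g ] (showing first 6 of 14):
  [R0 [ [Tree [Tree n] [Tree [Tree b] [Tree [Tree n] [Tree [Tree b] [Tree g]]]]] ]]
  [R0 [ [Tree [Tree n] [Tree [Tree b] [Tree [Tree [Tree n] [Tree b]] [Tree g]]]] ]]
  [R0 [ [Tree [Tree n] [Tree [Tree [Tree b] [Tree n]] [Tree [Tree b] [Tree g]]]] ]]
  [R0 [ [Tree [Tree n] [Tree [Tree [Tree b] [Tree [Tree n] [Tree b]]] [Tree g]]] ]]
  [R0 [ [Tree [Tree n] [Tree [Tree [Tree [Tree b] [Tree n]] [Tree b]] [Tree g]]] ]]
  [R0 [ [Tree [Tree [Tree n] [Tree b]] [Tree [Tree n] [Tree [Tree b] [Tree g]]]] ]]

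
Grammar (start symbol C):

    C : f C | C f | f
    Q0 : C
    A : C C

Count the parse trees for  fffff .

16

Parse trees for fffff (showing first 6 of 16):
  [C f [C f [C f [C f [C f]]]]]
  [C f [C f [C f [C [C f] f]]]]
  [C f [C f [C [C f [C f]] f]]]
  [C f [C f [C [C [C f] f] f]]]
  [C f [C [C f [C f [C f]]] f]]
  [C f [C [C f [C [C f] f]] f]]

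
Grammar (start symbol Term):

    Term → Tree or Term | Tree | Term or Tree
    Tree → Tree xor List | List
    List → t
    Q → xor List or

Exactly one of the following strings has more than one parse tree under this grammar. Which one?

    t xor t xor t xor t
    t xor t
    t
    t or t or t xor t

t xor t xor t xor t: 1 tree
t xor t: 1 tree
t: 1 tree
t or t or t xor t: 4 trees

t or t or t xor t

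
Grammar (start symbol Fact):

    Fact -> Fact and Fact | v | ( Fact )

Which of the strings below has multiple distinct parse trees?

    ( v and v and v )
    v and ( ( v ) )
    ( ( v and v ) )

( v and v and v )

( v and v and v ): 2 trees
v and ( ( v ) ): 1 tree
( ( v and v ) ): 1 tree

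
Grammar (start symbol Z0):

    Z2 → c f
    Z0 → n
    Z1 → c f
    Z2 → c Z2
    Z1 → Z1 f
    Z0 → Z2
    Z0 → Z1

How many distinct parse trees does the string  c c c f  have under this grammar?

1

Parse trees for c c c f:
  [Z0 [Z2 c [Z2 c [Z2 c f]]]]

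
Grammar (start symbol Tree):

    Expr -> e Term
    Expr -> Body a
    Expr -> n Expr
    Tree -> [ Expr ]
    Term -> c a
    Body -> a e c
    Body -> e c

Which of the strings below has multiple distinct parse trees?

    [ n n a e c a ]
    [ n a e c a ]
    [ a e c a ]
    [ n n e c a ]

[ n n e c a ]

[ n n a e c a ]: 1 tree
[ n a e c a ]: 1 tree
[ a e c a ]: 1 tree
[ n n e c a ]: 2 trees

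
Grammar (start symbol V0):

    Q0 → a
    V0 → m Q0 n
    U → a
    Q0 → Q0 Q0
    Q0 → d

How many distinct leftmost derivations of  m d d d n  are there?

Parse trees for m d d d n:
  [V0 m [Q0 [Q0 d] [Q0 [Q0 d] [Q0 d]]] n]
  [V0 m [Q0 [Q0 [Q0 d] [Q0 d]] [Q0 d]] n]

2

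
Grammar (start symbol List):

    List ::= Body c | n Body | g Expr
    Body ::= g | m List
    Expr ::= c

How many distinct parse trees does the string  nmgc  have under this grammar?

2

Parse trees for nmgc:
  [List n [Body m [List [Body g] c]]]
  [List n [Body m [List g [Expr c]]]]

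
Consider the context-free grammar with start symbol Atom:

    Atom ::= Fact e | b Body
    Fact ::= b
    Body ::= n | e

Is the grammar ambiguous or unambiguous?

Witness: b e

Derivation 1: Atom ⇒ Fact e ⇒ b e
Derivation 2: Atom ⇒ b Body ⇒ b e

Two distinct leftmost derivations for the same string.

Ambiguous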